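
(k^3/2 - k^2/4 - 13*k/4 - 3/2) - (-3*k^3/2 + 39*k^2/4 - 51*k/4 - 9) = 2*k^3 - 10*k^2 + 19*k/2 + 15/2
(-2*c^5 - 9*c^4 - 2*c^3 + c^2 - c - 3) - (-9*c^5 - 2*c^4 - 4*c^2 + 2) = 7*c^5 - 7*c^4 - 2*c^3 + 5*c^2 - c - 5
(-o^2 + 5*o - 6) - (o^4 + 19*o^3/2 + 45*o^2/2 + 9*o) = -o^4 - 19*o^3/2 - 47*o^2/2 - 4*o - 6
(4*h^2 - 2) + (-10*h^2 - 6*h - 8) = -6*h^2 - 6*h - 10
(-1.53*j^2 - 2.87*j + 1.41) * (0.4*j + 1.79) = -0.612*j^3 - 3.8867*j^2 - 4.5733*j + 2.5239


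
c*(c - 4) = c^2 - 4*c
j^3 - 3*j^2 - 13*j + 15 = (j - 5)*(j - 1)*(j + 3)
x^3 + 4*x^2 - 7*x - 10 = (x - 2)*(x + 1)*(x + 5)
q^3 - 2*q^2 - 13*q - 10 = (q - 5)*(q + 1)*(q + 2)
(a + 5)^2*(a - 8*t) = a^3 - 8*a^2*t + 10*a^2 - 80*a*t + 25*a - 200*t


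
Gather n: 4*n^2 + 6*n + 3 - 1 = 4*n^2 + 6*n + 2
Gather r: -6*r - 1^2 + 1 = -6*r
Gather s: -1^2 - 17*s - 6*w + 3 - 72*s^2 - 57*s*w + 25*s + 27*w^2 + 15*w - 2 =-72*s^2 + s*(8 - 57*w) + 27*w^2 + 9*w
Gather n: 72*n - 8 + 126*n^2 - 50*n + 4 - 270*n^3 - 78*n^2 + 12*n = -270*n^3 + 48*n^2 + 34*n - 4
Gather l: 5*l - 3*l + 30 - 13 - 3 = 2*l + 14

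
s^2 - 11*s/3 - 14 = (s - 6)*(s + 7/3)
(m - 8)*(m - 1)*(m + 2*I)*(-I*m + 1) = -I*m^4 + 3*m^3 + 9*I*m^3 - 27*m^2 - 6*I*m^2 + 24*m - 18*I*m + 16*I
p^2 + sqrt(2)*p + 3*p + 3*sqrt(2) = (p + 3)*(p + sqrt(2))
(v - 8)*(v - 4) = v^2 - 12*v + 32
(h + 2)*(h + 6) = h^2 + 8*h + 12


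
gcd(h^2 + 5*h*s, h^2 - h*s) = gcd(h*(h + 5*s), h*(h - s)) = h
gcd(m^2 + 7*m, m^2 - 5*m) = m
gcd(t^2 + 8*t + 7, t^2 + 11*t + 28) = t + 7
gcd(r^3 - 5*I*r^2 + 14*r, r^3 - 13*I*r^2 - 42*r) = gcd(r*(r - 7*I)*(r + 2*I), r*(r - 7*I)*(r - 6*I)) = r^2 - 7*I*r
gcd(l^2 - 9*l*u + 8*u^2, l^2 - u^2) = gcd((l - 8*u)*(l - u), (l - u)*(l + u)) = -l + u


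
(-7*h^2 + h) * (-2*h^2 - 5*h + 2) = 14*h^4 + 33*h^3 - 19*h^2 + 2*h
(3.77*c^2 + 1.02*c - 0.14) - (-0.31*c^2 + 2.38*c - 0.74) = 4.08*c^2 - 1.36*c + 0.6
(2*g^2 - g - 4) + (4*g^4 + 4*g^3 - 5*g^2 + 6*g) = 4*g^4 + 4*g^3 - 3*g^2 + 5*g - 4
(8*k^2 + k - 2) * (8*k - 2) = 64*k^3 - 8*k^2 - 18*k + 4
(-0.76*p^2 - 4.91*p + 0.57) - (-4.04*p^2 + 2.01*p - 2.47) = 3.28*p^2 - 6.92*p + 3.04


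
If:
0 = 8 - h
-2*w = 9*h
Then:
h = 8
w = -36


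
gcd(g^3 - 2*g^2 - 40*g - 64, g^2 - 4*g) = 1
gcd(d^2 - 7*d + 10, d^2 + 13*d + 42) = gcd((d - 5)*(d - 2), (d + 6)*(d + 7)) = 1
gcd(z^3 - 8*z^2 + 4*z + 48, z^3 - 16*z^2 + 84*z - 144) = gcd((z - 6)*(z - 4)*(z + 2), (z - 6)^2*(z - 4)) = z^2 - 10*z + 24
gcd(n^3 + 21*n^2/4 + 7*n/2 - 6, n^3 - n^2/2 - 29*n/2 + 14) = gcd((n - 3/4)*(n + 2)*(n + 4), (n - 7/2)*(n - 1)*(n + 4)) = n + 4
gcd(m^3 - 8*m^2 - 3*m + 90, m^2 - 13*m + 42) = m - 6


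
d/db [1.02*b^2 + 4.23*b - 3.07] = 2.04*b + 4.23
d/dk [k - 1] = 1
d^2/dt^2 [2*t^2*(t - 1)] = 12*t - 4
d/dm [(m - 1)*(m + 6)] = 2*m + 5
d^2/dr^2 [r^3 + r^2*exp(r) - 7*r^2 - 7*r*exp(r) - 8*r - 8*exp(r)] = r^2*exp(r) - 3*r*exp(r) + 6*r - 20*exp(r) - 14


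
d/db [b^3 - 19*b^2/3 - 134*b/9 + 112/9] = 3*b^2 - 38*b/3 - 134/9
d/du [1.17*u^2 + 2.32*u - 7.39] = 2.34*u + 2.32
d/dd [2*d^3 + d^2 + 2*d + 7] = 6*d^2 + 2*d + 2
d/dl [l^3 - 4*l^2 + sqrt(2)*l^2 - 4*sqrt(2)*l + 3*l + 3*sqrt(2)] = 3*l^2 - 8*l + 2*sqrt(2)*l - 4*sqrt(2) + 3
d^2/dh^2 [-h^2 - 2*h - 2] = -2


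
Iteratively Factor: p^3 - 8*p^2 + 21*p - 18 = (p - 2)*(p^2 - 6*p + 9) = (p - 3)*(p - 2)*(p - 3)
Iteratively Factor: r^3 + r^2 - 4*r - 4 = (r + 2)*(r^2 - r - 2) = (r + 1)*(r + 2)*(r - 2)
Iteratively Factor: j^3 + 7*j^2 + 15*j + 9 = (j + 1)*(j^2 + 6*j + 9) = (j + 1)*(j + 3)*(j + 3)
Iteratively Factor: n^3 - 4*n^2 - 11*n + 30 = (n + 3)*(n^2 - 7*n + 10) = (n - 5)*(n + 3)*(n - 2)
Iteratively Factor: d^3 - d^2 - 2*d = (d)*(d^2 - d - 2) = d*(d + 1)*(d - 2)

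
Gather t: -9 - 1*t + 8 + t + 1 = 0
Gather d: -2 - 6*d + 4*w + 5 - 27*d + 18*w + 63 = -33*d + 22*w + 66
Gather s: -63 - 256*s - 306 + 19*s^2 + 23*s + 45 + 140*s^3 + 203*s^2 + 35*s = 140*s^3 + 222*s^2 - 198*s - 324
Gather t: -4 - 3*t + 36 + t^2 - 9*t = t^2 - 12*t + 32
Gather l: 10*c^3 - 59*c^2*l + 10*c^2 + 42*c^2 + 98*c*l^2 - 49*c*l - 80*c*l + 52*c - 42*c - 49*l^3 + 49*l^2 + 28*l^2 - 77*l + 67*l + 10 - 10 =10*c^3 + 52*c^2 + 10*c - 49*l^3 + l^2*(98*c + 77) + l*(-59*c^2 - 129*c - 10)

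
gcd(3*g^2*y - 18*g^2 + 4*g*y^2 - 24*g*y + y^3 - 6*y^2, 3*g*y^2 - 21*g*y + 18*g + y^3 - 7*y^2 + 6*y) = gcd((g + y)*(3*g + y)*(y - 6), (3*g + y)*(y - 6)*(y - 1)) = 3*g*y - 18*g + y^2 - 6*y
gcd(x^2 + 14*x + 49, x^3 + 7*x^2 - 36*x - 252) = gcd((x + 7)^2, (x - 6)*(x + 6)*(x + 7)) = x + 7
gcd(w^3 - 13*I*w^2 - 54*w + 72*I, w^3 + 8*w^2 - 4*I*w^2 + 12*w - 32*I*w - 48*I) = w - 4*I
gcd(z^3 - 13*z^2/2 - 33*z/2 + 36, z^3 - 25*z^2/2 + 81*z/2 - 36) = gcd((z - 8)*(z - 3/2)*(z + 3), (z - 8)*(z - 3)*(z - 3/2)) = z^2 - 19*z/2 + 12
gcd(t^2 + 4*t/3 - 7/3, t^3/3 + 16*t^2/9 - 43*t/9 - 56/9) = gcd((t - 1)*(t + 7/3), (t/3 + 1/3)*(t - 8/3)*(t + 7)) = 1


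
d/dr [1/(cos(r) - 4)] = sin(r)/(cos(r) - 4)^2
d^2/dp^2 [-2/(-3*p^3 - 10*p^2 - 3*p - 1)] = 4*(-(9*p + 10)*(3*p^3 + 10*p^2 + 3*p + 1) + (9*p^2 + 20*p + 3)^2)/(3*p^3 + 10*p^2 + 3*p + 1)^3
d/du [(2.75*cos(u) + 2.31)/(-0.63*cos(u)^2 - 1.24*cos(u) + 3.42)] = (1.7325*sin(u)^2 - 2.9106*cos(u) - 14.0019)*sin(u)/(0.63*cos(u)^2 + 1.24*cos(u) - 3.42)^2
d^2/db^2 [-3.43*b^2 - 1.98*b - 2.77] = -6.86000000000000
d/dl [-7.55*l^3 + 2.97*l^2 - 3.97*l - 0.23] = -22.65*l^2 + 5.94*l - 3.97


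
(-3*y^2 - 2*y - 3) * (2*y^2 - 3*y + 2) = -6*y^4 + 5*y^3 - 6*y^2 + 5*y - 6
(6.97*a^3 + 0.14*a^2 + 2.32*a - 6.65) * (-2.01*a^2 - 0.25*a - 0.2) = -14.0097*a^5 - 2.0239*a^4 - 6.0922*a^3 + 12.7585*a^2 + 1.1985*a + 1.33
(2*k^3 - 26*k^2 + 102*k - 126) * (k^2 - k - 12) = 2*k^5 - 28*k^4 + 104*k^3 + 84*k^2 - 1098*k + 1512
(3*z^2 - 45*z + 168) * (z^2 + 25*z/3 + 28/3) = 3*z^4 - 20*z^3 - 179*z^2 + 980*z + 1568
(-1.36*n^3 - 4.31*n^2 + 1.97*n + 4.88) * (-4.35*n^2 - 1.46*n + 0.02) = 5.916*n^5 + 20.7341*n^4 - 2.3041*n^3 - 24.1904*n^2 - 7.0854*n + 0.0976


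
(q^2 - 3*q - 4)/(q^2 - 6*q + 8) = (q + 1)/(q - 2)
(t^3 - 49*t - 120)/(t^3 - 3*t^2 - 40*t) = (t + 3)/t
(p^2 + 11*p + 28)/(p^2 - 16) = (p + 7)/(p - 4)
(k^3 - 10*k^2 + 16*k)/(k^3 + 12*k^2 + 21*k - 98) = k*(k - 8)/(k^2 + 14*k + 49)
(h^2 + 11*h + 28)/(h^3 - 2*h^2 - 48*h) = (h^2 + 11*h + 28)/(h*(h^2 - 2*h - 48))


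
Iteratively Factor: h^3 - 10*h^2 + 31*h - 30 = (h - 3)*(h^2 - 7*h + 10) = (h - 5)*(h - 3)*(h - 2)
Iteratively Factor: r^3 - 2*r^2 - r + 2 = (r + 1)*(r^2 - 3*r + 2) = (r - 2)*(r + 1)*(r - 1)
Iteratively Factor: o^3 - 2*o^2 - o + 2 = (o - 1)*(o^2 - o - 2) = (o - 2)*(o - 1)*(o + 1)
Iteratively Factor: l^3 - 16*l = (l - 4)*(l^2 + 4*l) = l*(l - 4)*(l + 4)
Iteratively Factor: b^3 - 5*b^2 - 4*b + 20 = (b + 2)*(b^2 - 7*b + 10) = (b - 5)*(b + 2)*(b - 2)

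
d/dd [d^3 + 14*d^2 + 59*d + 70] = 3*d^2 + 28*d + 59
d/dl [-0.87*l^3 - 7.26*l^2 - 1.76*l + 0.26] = -2.61*l^2 - 14.52*l - 1.76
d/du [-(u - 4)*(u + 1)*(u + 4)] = -3*u^2 - 2*u + 16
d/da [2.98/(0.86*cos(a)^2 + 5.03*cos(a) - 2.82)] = (5.1256*cos(a) + 14.9894)*sin(a)/(0.86*cos(a)^2 + 5.03*cos(a) - 2.82)^2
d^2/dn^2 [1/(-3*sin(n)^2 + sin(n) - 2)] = (36*sin(n)^4 - 9*sin(n)^3 - 77*sin(n)^2 + 20*sin(n) + 10)/(3*sin(n)^2 - sin(n) + 2)^3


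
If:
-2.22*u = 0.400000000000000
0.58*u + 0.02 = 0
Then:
No Solution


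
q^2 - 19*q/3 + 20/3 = (q - 5)*(q - 4/3)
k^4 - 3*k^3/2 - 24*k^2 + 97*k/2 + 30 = (k - 4)*(k - 3)*(k + 1/2)*(k + 5)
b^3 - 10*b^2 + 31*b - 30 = (b - 5)*(b - 3)*(b - 2)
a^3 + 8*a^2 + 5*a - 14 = (a - 1)*(a + 2)*(a + 7)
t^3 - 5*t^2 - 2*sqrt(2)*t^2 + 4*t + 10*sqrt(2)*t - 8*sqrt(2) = (t - 4)*(t - 1)*(t - 2*sqrt(2))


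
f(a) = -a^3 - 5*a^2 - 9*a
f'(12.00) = -561.00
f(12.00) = -2556.00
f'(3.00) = -66.00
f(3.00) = -99.00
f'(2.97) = -65.16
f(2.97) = -97.03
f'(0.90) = -20.43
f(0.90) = -12.88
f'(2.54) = -53.75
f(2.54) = -71.51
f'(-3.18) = -7.54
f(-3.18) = 10.22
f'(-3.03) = -6.24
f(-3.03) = 9.18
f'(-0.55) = -4.41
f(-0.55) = 3.60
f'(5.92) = -173.34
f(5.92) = -435.99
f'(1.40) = -28.88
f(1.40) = -25.14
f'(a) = -3*a^2 - 10*a - 9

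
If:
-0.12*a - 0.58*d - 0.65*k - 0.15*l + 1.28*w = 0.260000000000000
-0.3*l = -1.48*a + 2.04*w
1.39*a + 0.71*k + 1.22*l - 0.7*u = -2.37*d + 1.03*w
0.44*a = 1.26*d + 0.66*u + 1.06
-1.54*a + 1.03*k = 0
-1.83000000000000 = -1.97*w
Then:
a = 1.20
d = -0.56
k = 1.80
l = -0.38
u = 0.27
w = 0.93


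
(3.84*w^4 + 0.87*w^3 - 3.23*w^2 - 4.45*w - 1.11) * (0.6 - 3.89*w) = -14.9376*w^5 - 1.0803*w^4 + 13.0867*w^3 + 15.3725*w^2 + 1.6479*w - 0.666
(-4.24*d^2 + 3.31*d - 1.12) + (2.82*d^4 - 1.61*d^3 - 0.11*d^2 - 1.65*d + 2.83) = 2.82*d^4 - 1.61*d^3 - 4.35*d^2 + 1.66*d + 1.71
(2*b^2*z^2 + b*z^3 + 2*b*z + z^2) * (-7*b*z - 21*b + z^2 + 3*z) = -14*b^3*z^3 - 42*b^3*z^2 - 5*b^2*z^4 - 15*b^2*z^3 - 14*b^2*z^2 - 42*b^2*z + b*z^5 + 3*b*z^4 - 5*b*z^3 - 15*b*z^2 + z^4 + 3*z^3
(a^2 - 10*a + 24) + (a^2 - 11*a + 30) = 2*a^2 - 21*a + 54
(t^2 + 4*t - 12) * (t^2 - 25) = t^4 + 4*t^3 - 37*t^2 - 100*t + 300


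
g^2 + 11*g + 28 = (g + 4)*(g + 7)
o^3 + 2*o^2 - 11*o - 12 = (o - 3)*(o + 1)*(o + 4)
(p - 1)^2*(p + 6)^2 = p^4 + 10*p^3 + 13*p^2 - 60*p + 36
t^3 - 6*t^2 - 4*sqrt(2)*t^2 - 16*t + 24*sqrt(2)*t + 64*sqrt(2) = (t - 8)*(t + 2)*(t - 4*sqrt(2))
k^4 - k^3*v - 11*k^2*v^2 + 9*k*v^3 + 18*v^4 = (k - 3*v)*(k - 2*v)*(k + v)*(k + 3*v)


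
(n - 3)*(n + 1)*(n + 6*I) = n^3 - 2*n^2 + 6*I*n^2 - 3*n - 12*I*n - 18*I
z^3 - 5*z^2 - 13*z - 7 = (z - 7)*(z + 1)^2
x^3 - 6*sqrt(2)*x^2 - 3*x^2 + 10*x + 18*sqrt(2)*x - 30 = (x - 3)*(x - 5*sqrt(2))*(x - sqrt(2))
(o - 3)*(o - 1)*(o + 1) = o^3 - 3*o^2 - o + 3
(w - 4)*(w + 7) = w^2 + 3*w - 28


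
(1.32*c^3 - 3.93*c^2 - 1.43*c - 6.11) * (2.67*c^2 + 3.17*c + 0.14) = 3.5244*c^5 - 6.3087*c^4 - 16.0914*c^3 - 21.397*c^2 - 19.5689*c - 0.8554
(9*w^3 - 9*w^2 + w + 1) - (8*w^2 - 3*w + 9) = 9*w^3 - 17*w^2 + 4*w - 8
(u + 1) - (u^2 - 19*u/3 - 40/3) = -u^2 + 22*u/3 + 43/3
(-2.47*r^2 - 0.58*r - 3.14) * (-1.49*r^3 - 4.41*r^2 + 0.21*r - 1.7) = 3.6803*r^5 + 11.7569*r^4 + 6.7177*r^3 + 17.9246*r^2 + 0.3266*r + 5.338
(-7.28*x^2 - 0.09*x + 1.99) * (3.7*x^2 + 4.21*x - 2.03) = -26.936*x^4 - 30.9818*x^3 + 21.7625*x^2 + 8.5606*x - 4.0397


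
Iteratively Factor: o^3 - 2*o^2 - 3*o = (o + 1)*(o^2 - 3*o) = (o - 3)*(o + 1)*(o)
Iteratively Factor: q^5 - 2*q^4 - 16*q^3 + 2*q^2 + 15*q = (q - 5)*(q^4 + 3*q^3 - q^2 - 3*q) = (q - 5)*(q + 3)*(q^3 - q) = (q - 5)*(q - 1)*(q + 3)*(q^2 + q) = (q - 5)*(q - 1)*(q + 1)*(q + 3)*(q)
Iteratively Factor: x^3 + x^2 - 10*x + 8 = (x - 2)*(x^2 + 3*x - 4) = (x - 2)*(x - 1)*(x + 4)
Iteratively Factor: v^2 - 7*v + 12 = (v - 4)*(v - 3)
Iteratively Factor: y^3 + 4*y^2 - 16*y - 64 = (y - 4)*(y^2 + 8*y + 16) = (y - 4)*(y + 4)*(y + 4)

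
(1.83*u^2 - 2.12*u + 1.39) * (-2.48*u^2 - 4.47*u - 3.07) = -4.5384*u^4 - 2.9225*u^3 + 0.411099999999999*u^2 + 0.295100000000001*u - 4.2673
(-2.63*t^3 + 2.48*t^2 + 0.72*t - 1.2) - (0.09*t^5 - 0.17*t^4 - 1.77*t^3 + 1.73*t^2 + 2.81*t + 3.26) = -0.09*t^5 + 0.17*t^4 - 0.86*t^3 + 0.75*t^2 - 2.09*t - 4.46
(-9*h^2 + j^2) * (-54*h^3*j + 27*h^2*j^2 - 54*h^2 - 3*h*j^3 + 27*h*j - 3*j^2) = 486*h^5*j - 243*h^4*j^2 + 486*h^4 - 27*h^3*j^3 - 243*h^3*j + 27*h^2*j^4 - 27*h^2*j^2 - 3*h*j^5 + 27*h*j^3 - 3*j^4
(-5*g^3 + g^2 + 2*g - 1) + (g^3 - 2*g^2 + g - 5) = -4*g^3 - g^2 + 3*g - 6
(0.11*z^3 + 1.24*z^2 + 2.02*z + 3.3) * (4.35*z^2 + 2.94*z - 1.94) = 0.4785*z^5 + 5.7174*z^4 + 12.2192*z^3 + 17.8882*z^2 + 5.7832*z - 6.402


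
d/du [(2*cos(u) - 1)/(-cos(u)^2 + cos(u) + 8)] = (2*cos(u) - cos(2*u) - 18)*sin(u)/(sin(u)^2 + cos(u) + 7)^2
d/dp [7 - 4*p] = -4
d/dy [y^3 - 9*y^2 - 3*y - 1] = 3*y^2 - 18*y - 3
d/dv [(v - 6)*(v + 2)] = 2*v - 4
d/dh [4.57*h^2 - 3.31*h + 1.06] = 9.14*h - 3.31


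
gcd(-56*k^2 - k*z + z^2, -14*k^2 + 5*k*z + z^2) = 7*k + z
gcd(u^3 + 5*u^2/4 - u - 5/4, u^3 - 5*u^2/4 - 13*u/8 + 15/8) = u^2 + u/4 - 5/4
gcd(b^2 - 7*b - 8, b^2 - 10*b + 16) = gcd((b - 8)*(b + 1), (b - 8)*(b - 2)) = b - 8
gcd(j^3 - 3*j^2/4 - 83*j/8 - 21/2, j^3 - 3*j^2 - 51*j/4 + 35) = j - 4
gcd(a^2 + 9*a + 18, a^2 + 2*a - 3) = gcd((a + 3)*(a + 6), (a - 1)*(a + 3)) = a + 3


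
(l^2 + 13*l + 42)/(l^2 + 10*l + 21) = (l + 6)/(l + 3)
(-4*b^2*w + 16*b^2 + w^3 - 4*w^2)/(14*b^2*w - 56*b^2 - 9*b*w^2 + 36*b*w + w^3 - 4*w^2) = (2*b + w)/(-7*b + w)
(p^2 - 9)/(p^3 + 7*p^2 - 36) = (p - 3)/(p^2 + 4*p - 12)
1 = 1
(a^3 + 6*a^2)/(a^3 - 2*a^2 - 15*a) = a*(a + 6)/(a^2 - 2*a - 15)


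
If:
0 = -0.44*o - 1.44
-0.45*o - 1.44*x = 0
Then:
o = -3.27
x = 1.02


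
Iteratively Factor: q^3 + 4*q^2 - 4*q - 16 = (q - 2)*(q^2 + 6*q + 8) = (q - 2)*(q + 4)*(q + 2)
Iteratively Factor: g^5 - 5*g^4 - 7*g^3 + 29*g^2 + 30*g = (g - 5)*(g^4 - 7*g^2 - 6*g) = (g - 5)*(g + 1)*(g^3 - g^2 - 6*g) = g*(g - 5)*(g + 1)*(g^2 - g - 6) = g*(g - 5)*(g + 1)*(g + 2)*(g - 3)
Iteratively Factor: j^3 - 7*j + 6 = (j - 2)*(j^2 + 2*j - 3) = (j - 2)*(j + 3)*(j - 1)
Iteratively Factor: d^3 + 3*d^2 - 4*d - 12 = (d - 2)*(d^2 + 5*d + 6) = (d - 2)*(d + 3)*(d + 2)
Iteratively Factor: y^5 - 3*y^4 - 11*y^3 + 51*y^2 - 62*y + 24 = (y - 3)*(y^4 - 11*y^2 + 18*y - 8) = (y - 3)*(y - 2)*(y^3 + 2*y^2 - 7*y + 4) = (y - 3)*(y - 2)*(y + 4)*(y^2 - 2*y + 1) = (y - 3)*(y - 2)*(y - 1)*(y + 4)*(y - 1)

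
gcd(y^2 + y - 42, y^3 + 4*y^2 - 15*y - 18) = 1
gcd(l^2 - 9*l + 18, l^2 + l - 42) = l - 6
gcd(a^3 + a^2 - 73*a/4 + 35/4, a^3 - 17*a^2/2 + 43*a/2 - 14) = a - 7/2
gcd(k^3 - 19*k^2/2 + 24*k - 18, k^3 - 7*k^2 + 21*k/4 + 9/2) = k^2 - 15*k/2 + 9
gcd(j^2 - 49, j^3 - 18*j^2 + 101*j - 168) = j - 7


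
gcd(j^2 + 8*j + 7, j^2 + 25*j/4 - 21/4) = j + 7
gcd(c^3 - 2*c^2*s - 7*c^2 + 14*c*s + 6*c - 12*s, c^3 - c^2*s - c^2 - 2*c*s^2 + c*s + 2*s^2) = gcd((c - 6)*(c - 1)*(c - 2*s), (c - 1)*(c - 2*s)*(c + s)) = -c^2 + 2*c*s + c - 2*s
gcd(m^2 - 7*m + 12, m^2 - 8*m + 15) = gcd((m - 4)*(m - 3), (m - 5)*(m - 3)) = m - 3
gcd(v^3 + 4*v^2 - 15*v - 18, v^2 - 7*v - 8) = v + 1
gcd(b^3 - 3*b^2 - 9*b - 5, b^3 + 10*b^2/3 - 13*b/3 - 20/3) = b + 1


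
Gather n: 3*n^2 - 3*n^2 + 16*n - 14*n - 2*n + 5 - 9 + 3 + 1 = 0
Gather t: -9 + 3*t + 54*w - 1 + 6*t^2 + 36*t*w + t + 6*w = 6*t^2 + t*(36*w + 4) + 60*w - 10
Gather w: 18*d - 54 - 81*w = 18*d - 81*w - 54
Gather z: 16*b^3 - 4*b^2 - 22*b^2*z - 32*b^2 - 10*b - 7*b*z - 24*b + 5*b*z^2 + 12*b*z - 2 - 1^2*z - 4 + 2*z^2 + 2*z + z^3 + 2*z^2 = 16*b^3 - 36*b^2 - 34*b + z^3 + z^2*(5*b + 4) + z*(-22*b^2 + 5*b + 1) - 6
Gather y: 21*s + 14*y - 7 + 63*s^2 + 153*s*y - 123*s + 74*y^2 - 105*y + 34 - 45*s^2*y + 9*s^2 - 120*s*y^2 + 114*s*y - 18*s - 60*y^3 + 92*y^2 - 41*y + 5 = 72*s^2 - 120*s - 60*y^3 + y^2*(166 - 120*s) + y*(-45*s^2 + 267*s - 132) + 32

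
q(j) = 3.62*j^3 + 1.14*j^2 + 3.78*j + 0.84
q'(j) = 10.86*j^2 + 2.28*j + 3.78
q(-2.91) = -89.71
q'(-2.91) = 89.11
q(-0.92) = -4.49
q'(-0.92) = 10.87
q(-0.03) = 0.73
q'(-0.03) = 3.72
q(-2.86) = -85.33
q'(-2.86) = 86.09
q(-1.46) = -13.51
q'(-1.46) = 23.60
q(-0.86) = -3.87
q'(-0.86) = 9.85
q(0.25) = 1.91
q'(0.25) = 5.03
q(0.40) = 2.77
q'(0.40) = 6.43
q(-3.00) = -97.98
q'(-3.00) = 94.68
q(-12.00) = -6135.72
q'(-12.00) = 1540.26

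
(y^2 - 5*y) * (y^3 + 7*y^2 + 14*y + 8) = y^5 + 2*y^4 - 21*y^3 - 62*y^2 - 40*y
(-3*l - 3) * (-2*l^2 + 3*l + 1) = 6*l^3 - 3*l^2 - 12*l - 3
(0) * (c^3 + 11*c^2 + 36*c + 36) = 0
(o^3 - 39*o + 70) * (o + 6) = o^4 + 6*o^3 - 39*o^2 - 164*o + 420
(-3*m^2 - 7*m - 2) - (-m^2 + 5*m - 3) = -2*m^2 - 12*m + 1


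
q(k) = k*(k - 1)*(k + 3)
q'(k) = k*(k - 1) + k*(k + 3) + (k - 1)*(k + 3)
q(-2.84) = 1.74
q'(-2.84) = 9.84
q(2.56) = 22.20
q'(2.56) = 26.90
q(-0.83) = 3.30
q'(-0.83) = -4.25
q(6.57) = 350.21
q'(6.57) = 152.77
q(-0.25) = 0.86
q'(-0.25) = -3.81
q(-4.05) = -21.48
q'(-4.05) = 30.01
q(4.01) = 84.61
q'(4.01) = 61.28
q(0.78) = -0.65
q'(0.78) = 1.95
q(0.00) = 0.00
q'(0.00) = -3.00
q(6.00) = 270.00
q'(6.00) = 129.00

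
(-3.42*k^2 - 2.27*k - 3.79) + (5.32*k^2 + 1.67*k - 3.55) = 1.9*k^2 - 0.6*k - 7.34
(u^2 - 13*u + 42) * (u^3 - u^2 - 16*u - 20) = u^5 - 14*u^4 + 39*u^3 + 146*u^2 - 412*u - 840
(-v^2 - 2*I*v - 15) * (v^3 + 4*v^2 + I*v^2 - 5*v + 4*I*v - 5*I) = -v^5 - 4*v^4 - 3*I*v^4 - 8*v^3 - 12*I*v^3 - 52*v^2 + 65*v - 60*I*v + 75*I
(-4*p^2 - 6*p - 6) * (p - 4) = -4*p^3 + 10*p^2 + 18*p + 24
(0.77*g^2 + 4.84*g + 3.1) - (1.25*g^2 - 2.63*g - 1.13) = -0.48*g^2 + 7.47*g + 4.23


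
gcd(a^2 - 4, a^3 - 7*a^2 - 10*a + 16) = a + 2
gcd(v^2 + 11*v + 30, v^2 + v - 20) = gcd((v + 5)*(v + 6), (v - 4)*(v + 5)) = v + 5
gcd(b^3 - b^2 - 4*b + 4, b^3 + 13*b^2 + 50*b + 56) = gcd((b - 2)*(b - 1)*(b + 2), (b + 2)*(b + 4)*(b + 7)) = b + 2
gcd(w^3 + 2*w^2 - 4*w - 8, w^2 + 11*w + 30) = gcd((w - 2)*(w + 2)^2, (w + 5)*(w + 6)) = 1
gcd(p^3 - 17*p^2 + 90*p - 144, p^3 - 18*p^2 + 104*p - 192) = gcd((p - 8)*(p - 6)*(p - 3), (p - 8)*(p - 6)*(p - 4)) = p^2 - 14*p + 48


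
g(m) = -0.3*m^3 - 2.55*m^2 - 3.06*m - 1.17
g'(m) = -0.9*m^2 - 5.1*m - 3.06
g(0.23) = -2.01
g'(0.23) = -4.28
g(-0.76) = -0.19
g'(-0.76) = 0.30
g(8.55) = -401.25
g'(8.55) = -112.46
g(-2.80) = -6.01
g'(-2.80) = 4.16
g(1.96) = -19.22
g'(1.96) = -16.51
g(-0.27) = -0.52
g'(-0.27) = -1.75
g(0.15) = -1.69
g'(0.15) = -3.85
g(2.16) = -22.70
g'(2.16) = -18.28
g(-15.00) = 483.48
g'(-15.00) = -129.06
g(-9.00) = 38.52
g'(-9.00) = -30.06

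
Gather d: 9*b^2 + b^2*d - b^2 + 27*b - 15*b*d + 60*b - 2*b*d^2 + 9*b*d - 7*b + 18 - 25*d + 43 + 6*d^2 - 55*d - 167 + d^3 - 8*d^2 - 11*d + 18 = 8*b^2 + 80*b + d^3 + d^2*(-2*b - 2) + d*(b^2 - 6*b - 91) - 88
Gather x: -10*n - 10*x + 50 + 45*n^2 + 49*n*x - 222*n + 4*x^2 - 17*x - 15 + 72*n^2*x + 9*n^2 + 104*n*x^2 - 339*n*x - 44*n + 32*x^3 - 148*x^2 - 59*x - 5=54*n^2 - 276*n + 32*x^3 + x^2*(104*n - 144) + x*(72*n^2 - 290*n - 86) + 30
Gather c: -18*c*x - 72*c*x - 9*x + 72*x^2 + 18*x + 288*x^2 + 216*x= -90*c*x + 360*x^2 + 225*x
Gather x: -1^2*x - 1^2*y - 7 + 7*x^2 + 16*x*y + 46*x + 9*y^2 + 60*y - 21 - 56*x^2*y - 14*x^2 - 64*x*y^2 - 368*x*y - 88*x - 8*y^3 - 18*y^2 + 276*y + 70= x^2*(-56*y - 7) + x*(-64*y^2 - 352*y - 43) - 8*y^3 - 9*y^2 + 335*y + 42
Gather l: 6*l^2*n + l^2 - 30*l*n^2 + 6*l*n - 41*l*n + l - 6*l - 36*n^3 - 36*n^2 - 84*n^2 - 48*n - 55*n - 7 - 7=l^2*(6*n + 1) + l*(-30*n^2 - 35*n - 5) - 36*n^3 - 120*n^2 - 103*n - 14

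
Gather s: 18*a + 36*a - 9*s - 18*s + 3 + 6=54*a - 27*s + 9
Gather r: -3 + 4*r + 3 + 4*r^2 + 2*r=4*r^2 + 6*r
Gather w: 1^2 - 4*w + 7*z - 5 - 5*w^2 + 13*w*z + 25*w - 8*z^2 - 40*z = -5*w^2 + w*(13*z + 21) - 8*z^2 - 33*z - 4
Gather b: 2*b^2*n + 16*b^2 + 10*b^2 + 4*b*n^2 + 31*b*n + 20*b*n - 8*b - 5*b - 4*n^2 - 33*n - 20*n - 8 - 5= b^2*(2*n + 26) + b*(4*n^2 + 51*n - 13) - 4*n^2 - 53*n - 13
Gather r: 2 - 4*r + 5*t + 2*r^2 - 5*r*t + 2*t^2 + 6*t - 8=2*r^2 + r*(-5*t - 4) + 2*t^2 + 11*t - 6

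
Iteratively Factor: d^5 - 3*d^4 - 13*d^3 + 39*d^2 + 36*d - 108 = (d - 3)*(d^4 - 13*d^2 + 36) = (d - 3)*(d + 3)*(d^3 - 3*d^2 - 4*d + 12) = (d - 3)*(d - 2)*(d + 3)*(d^2 - d - 6) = (d - 3)*(d - 2)*(d + 2)*(d + 3)*(d - 3)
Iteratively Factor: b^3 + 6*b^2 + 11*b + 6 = (b + 1)*(b^2 + 5*b + 6) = (b + 1)*(b + 3)*(b + 2)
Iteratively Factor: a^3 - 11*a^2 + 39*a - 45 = (a - 3)*(a^2 - 8*a + 15) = (a - 5)*(a - 3)*(a - 3)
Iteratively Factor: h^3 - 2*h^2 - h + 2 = (h - 2)*(h^2 - 1) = (h - 2)*(h - 1)*(h + 1)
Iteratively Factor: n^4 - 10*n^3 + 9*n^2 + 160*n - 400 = (n + 4)*(n^3 - 14*n^2 + 65*n - 100) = (n - 4)*(n + 4)*(n^2 - 10*n + 25) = (n - 5)*(n - 4)*(n + 4)*(n - 5)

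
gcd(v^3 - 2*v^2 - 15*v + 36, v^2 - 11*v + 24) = v - 3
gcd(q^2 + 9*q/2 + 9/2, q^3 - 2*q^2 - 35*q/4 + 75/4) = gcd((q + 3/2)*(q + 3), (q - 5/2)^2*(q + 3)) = q + 3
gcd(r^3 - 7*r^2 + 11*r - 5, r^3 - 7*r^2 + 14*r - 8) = r - 1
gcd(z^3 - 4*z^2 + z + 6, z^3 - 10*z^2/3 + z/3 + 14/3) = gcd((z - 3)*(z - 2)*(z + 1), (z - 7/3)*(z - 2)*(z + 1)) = z^2 - z - 2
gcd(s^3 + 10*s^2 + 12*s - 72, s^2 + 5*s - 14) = s - 2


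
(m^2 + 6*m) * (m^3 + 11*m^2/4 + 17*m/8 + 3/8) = m^5 + 35*m^4/4 + 149*m^3/8 + 105*m^2/8 + 9*m/4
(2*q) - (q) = q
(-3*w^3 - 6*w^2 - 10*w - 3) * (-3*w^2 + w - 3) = 9*w^5 + 15*w^4 + 33*w^3 + 17*w^2 + 27*w + 9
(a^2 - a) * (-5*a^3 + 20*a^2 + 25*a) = -5*a^5 + 25*a^4 + 5*a^3 - 25*a^2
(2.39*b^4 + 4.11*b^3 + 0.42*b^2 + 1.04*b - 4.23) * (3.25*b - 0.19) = 7.7675*b^5 + 12.9034*b^4 + 0.5841*b^3 + 3.3002*b^2 - 13.9451*b + 0.8037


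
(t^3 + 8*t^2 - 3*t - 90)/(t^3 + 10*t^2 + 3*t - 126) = (t + 5)/(t + 7)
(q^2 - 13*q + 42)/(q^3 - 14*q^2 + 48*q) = (q - 7)/(q*(q - 8))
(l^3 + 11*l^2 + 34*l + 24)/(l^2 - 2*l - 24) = (l^2 + 7*l + 6)/(l - 6)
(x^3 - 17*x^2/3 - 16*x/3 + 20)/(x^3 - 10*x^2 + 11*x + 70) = (x^2 - 23*x/3 + 10)/(x^2 - 12*x + 35)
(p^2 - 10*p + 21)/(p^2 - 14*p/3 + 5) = 3*(p - 7)/(3*p - 5)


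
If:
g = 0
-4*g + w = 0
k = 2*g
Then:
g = 0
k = 0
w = 0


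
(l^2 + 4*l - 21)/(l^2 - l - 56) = (l - 3)/(l - 8)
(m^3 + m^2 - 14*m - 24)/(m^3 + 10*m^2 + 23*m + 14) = (m^2 - m - 12)/(m^2 + 8*m + 7)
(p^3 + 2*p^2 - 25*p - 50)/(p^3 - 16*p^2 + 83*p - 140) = (p^2 + 7*p + 10)/(p^2 - 11*p + 28)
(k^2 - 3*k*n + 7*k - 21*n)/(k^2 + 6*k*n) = (k^2 - 3*k*n + 7*k - 21*n)/(k*(k + 6*n))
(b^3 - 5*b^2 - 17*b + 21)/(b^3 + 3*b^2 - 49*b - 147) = (b - 1)/(b + 7)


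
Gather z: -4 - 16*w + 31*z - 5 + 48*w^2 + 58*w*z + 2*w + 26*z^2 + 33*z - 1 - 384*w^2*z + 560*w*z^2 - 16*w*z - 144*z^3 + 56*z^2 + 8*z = 48*w^2 - 14*w - 144*z^3 + z^2*(560*w + 82) + z*(-384*w^2 + 42*w + 72) - 10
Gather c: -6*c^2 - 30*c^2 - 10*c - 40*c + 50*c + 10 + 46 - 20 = 36 - 36*c^2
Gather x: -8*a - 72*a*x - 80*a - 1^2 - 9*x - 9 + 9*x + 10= -72*a*x - 88*a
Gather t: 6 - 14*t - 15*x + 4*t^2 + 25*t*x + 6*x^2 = 4*t^2 + t*(25*x - 14) + 6*x^2 - 15*x + 6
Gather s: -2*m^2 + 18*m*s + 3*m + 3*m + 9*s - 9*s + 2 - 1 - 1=-2*m^2 + 18*m*s + 6*m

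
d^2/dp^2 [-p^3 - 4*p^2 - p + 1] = -6*p - 8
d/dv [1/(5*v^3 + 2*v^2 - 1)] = v*(-15*v - 4)/(5*v^3 + 2*v^2 - 1)^2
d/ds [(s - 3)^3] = 3*(s - 3)^2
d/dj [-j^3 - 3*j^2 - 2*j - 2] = -3*j^2 - 6*j - 2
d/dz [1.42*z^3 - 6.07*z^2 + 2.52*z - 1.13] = 4.26*z^2 - 12.14*z + 2.52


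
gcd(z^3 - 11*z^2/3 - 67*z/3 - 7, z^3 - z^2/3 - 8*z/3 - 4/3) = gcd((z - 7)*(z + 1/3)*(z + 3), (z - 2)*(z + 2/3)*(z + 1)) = 1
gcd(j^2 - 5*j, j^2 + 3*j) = j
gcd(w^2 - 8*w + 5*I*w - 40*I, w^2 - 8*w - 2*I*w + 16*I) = w - 8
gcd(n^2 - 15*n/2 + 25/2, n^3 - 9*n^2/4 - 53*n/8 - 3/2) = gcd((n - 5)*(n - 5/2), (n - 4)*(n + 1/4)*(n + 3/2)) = 1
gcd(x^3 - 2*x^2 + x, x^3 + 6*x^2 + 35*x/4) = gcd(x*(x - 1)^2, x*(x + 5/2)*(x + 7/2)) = x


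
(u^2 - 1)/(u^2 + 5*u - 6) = (u + 1)/(u + 6)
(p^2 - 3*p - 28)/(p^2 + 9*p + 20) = (p - 7)/(p + 5)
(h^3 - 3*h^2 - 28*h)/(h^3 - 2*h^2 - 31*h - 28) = h/(h + 1)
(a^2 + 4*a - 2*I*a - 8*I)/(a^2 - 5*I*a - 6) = (a + 4)/(a - 3*I)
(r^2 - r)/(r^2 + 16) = r*(r - 1)/(r^2 + 16)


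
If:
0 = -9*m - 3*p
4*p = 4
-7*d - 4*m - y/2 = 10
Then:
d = -y/14 - 26/21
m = -1/3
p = 1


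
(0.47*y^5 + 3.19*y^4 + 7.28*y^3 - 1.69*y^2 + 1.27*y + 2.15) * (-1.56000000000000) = -0.7332*y^5 - 4.9764*y^4 - 11.3568*y^3 + 2.6364*y^2 - 1.9812*y - 3.354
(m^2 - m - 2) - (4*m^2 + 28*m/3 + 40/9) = -3*m^2 - 31*m/3 - 58/9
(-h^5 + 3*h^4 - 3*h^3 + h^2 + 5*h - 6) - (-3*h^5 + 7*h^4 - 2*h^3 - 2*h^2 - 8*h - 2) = 2*h^5 - 4*h^4 - h^3 + 3*h^2 + 13*h - 4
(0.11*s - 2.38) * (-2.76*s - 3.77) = -0.3036*s^2 + 6.1541*s + 8.9726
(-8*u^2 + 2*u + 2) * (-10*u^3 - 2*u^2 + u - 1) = 80*u^5 - 4*u^4 - 32*u^3 + 6*u^2 - 2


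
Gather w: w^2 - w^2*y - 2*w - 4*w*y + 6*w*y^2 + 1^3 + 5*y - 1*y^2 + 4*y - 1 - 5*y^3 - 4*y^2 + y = w^2*(1 - y) + w*(6*y^2 - 4*y - 2) - 5*y^3 - 5*y^2 + 10*y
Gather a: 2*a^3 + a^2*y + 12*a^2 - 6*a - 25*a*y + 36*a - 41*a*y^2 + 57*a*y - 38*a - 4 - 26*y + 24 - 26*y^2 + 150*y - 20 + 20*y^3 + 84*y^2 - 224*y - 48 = 2*a^3 + a^2*(y + 12) + a*(-41*y^2 + 32*y - 8) + 20*y^3 + 58*y^2 - 100*y - 48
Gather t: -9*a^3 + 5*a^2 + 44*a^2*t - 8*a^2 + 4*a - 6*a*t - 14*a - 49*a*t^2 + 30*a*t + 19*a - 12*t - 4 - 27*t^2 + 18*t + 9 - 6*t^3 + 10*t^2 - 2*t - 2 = -9*a^3 - 3*a^2 + 9*a - 6*t^3 + t^2*(-49*a - 17) + t*(44*a^2 + 24*a + 4) + 3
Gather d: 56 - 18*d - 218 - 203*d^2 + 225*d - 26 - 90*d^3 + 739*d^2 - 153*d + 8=-90*d^3 + 536*d^2 + 54*d - 180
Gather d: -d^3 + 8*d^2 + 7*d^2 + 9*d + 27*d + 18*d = -d^3 + 15*d^2 + 54*d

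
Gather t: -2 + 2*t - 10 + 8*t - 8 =10*t - 20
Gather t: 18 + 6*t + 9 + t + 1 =7*t + 28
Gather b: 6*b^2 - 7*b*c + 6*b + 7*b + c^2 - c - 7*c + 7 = 6*b^2 + b*(13 - 7*c) + c^2 - 8*c + 7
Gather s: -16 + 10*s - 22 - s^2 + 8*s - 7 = -s^2 + 18*s - 45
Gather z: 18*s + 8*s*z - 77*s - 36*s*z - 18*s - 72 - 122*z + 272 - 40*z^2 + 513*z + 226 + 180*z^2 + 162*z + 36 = -77*s + 140*z^2 + z*(553 - 28*s) + 462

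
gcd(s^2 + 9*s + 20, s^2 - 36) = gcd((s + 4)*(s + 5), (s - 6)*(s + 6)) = 1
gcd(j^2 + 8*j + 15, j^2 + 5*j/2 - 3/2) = j + 3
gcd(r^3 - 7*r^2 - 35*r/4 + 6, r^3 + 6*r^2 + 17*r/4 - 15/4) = r^2 + r - 3/4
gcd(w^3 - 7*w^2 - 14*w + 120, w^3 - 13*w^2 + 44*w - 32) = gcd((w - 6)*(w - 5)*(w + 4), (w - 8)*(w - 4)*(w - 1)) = 1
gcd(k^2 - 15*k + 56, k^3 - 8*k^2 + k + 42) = k - 7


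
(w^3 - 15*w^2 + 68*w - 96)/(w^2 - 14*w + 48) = (w^2 - 7*w + 12)/(w - 6)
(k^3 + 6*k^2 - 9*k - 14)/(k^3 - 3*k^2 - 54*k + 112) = (k + 1)/(k - 8)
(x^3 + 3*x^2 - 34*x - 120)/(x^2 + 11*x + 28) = (x^2 - x - 30)/(x + 7)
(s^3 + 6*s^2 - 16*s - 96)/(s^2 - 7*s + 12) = (s^2 + 10*s + 24)/(s - 3)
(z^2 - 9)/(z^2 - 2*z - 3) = (z + 3)/(z + 1)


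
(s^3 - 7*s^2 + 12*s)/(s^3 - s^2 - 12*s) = (s - 3)/(s + 3)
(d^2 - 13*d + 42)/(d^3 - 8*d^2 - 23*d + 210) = 1/(d + 5)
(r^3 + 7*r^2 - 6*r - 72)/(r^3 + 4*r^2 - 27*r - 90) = (r^2 + r - 12)/(r^2 - 2*r - 15)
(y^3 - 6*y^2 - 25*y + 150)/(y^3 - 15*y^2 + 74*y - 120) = (y + 5)/(y - 4)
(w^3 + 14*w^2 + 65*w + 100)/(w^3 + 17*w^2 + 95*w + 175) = (w + 4)/(w + 7)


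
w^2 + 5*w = w*(w + 5)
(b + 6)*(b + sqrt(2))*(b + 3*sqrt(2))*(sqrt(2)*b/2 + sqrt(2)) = sqrt(2)*b^4/2 + 4*b^3 + 4*sqrt(2)*b^3 + 9*sqrt(2)*b^2 + 32*b^2 + 24*sqrt(2)*b + 48*b + 36*sqrt(2)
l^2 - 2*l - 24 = (l - 6)*(l + 4)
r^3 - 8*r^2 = r^2*(r - 8)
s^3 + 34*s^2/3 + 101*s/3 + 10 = (s + 1/3)*(s + 5)*(s + 6)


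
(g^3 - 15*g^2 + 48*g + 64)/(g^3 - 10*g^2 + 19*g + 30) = (g^2 - 16*g + 64)/(g^2 - 11*g + 30)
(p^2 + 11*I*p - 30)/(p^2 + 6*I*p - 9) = (p^2 + 11*I*p - 30)/(p^2 + 6*I*p - 9)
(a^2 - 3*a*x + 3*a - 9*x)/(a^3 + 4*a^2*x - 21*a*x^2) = (a + 3)/(a*(a + 7*x))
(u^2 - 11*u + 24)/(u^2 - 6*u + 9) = (u - 8)/(u - 3)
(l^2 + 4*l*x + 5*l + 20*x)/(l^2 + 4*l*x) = (l + 5)/l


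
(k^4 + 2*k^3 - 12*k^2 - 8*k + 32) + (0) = k^4 + 2*k^3 - 12*k^2 - 8*k + 32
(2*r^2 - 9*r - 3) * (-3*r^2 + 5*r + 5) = -6*r^4 + 37*r^3 - 26*r^2 - 60*r - 15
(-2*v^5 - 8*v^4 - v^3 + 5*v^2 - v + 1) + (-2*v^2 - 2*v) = -2*v^5 - 8*v^4 - v^3 + 3*v^2 - 3*v + 1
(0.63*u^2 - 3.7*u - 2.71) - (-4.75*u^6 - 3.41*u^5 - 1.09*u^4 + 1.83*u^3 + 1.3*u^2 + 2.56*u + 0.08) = 4.75*u^6 + 3.41*u^5 + 1.09*u^4 - 1.83*u^3 - 0.67*u^2 - 6.26*u - 2.79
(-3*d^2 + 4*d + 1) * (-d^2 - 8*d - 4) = 3*d^4 + 20*d^3 - 21*d^2 - 24*d - 4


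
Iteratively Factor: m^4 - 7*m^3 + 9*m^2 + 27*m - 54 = (m + 2)*(m^3 - 9*m^2 + 27*m - 27) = (m - 3)*(m + 2)*(m^2 - 6*m + 9) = (m - 3)^2*(m + 2)*(m - 3)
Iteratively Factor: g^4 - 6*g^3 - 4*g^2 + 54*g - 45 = (g - 5)*(g^3 - g^2 - 9*g + 9) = (g - 5)*(g - 3)*(g^2 + 2*g - 3) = (g - 5)*(g - 3)*(g + 3)*(g - 1)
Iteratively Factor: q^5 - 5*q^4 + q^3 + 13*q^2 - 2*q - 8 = (q - 4)*(q^4 - q^3 - 3*q^2 + q + 2) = (q - 4)*(q - 1)*(q^3 - 3*q - 2) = (q - 4)*(q - 2)*(q - 1)*(q^2 + 2*q + 1) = (q - 4)*(q - 2)*(q - 1)*(q + 1)*(q + 1)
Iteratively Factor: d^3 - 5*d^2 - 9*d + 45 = (d - 3)*(d^2 - 2*d - 15) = (d - 5)*(d - 3)*(d + 3)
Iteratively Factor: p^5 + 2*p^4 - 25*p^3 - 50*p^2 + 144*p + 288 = (p - 4)*(p^4 + 6*p^3 - p^2 - 54*p - 72) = (p - 4)*(p + 2)*(p^3 + 4*p^2 - 9*p - 36) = (p - 4)*(p + 2)*(p + 4)*(p^2 - 9) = (p - 4)*(p - 3)*(p + 2)*(p + 4)*(p + 3)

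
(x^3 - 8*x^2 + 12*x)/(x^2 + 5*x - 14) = x*(x - 6)/(x + 7)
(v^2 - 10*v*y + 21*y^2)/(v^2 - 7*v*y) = (v - 3*y)/v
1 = 1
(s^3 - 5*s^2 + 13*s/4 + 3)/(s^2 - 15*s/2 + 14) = (4*s^2 - 4*s - 3)/(2*(2*s - 7))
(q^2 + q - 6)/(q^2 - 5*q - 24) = (q - 2)/(q - 8)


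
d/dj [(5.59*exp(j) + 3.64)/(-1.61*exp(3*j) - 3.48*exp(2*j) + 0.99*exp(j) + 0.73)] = (17.9998*exp(3*j) + 37.0344*exp(2*j) + 25.3344*exp(j) + 0.4771)*exp(j)/(2.5921*exp(6*j) + 11.2056*exp(5*j) + 8.9226*exp(4*j) - 9.241*exp(3*j) - 4.1007*exp(2*j) + 1.4454*exp(j) + 0.5329)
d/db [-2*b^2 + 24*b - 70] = 24 - 4*b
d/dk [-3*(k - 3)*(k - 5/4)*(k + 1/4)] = -9*k^2 + 24*k - 129/16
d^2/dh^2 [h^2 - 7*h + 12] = 2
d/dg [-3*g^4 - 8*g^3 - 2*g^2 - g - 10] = -12*g^3 - 24*g^2 - 4*g - 1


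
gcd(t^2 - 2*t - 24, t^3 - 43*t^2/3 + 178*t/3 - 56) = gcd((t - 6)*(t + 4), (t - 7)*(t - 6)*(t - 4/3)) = t - 6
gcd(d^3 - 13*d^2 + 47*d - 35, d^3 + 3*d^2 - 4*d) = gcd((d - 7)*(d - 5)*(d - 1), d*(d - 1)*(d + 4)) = d - 1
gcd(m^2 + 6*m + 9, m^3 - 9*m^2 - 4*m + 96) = m + 3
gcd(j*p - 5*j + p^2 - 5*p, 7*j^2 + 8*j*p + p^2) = j + p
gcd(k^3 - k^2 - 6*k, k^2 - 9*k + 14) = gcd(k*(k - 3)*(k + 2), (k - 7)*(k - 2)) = 1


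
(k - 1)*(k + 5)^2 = k^3 + 9*k^2 + 15*k - 25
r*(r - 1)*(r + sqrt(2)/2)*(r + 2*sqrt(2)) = r^4 - r^3 + 5*sqrt(2)*r^3/2 - 5*sqrt(2)*r^2/2 + 2*r^2 - 2*r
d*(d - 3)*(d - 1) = d^3 - 4*d^2 + 3*d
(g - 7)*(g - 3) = g^2 - 10*g + 21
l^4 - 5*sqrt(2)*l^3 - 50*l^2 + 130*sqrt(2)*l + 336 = (l - 7*sqrt(2))*(l - 3*sqrt(2))*(l + sqrt(2))*(l + 4*sqrt(2))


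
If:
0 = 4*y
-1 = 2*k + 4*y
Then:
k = -1/2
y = 0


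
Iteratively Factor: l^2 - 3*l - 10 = (l - 5)*(l + 2)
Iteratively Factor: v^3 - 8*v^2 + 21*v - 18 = (v - 3)*(v^2 - 5*v + 6) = (v - 3)*(v - 2)*(v - 3)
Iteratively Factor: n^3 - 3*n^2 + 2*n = (n - 1)*(n^2 - 2*n) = (n - 2)*(n - 1)*(n)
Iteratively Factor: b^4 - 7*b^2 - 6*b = (b - 3)*(b^3 + 3*b^2 + 2*b) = b*(b - 3)*(b^2 + 3*b + 2) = b*(b - 3)*(b + 1)*(b + 2)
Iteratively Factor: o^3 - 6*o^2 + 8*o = (o)*(o^2 - 6*o + 8) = o*(o - 2)*(o - 4)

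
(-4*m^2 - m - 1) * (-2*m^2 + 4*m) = 8*m^4 - 14*m^3 - 2*m^2 - 4*m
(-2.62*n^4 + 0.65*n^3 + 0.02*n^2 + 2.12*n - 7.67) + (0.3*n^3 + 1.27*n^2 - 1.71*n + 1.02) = -2.62*n^4 + 0.95*n^3 + 1.29*n^2 + 0.41*n - 6.65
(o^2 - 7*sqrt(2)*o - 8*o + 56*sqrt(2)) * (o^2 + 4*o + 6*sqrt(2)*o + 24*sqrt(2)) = o^4 - 4*o^3 - sqrt(2)*o^3 - 116*o^2 + 4*sqrt(2)*o^2 + 32*sqrt(2)*o + 336*o + 2688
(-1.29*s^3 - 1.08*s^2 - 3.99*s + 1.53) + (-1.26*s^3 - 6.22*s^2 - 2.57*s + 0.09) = -2.55*s^3 - 7.3*s^2 - 6.56*s + 1.62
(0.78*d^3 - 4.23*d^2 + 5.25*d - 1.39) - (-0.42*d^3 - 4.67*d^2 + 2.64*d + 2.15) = 1.2*d^3 + 0.44*d^2 + 2.61*d - 3.54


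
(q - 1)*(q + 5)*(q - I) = q^3 + 4*q^2 - I*q^2 - 5*q - 4*I*q + 5*I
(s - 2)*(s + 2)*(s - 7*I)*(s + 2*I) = s^4 - 5*I*s^3 + 10*s^2 + 20*I*s - 56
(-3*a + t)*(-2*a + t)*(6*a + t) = 36*a^3 - 24*a^2*t + a*t^2 + t^3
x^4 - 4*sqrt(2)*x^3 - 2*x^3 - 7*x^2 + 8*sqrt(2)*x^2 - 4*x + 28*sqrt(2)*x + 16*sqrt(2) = (x - 4)*(x + 1)^2*(x - 4*sqrt(2))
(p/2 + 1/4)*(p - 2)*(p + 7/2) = p^3/2 + p^2 - 25*p/8 - 7/4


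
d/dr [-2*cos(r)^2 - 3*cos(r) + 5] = (4*cos(r) + 3)*sin(r)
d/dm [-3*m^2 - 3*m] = -6*m - 3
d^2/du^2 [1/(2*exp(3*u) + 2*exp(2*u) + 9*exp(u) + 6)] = (2*(6*exp(2*u) + 4*exp(u) + 9)^2*exp(u) - (18*exp(2*u) + 8*exp(u) + 9)*(2*exp(3*u) + 2*exp(2*u) + 9*exp(u) + 6))*exp(u)/(2*exp(3*u) + 2*exp(2*u) + 9*exp(u) + 6)^3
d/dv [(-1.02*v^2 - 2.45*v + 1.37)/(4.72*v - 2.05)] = (-4.8144*v^2 + 4.182*v - 1.4439)/(22.2784*v^2 - 19.352*v + 4.2025)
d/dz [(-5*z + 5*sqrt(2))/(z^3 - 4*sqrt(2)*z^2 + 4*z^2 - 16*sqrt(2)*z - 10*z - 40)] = 5*(-z^3 - 4*z^2 + 4*sqrt(2)*z^2 + 10*z + 16*sqrt(2)*z - (z - sqrt(2))*(-3*z^2 - 8*z + 8*sqrt(2)*z + 10 + 16*sqrt(2)) + 40)/(-z^3 - 4*z^2 + 4*sqrt(2)*z^2 + 10*z + 16*sqrt(2)*z + 40)^2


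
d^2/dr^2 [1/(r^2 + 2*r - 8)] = 2*(-r^2 - 2*r + 4*(r + 1)^2 + 8)/(r^2 + 2*r - 8)^3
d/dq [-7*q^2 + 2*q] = 2 - 14*q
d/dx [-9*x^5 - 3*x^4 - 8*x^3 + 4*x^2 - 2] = x*(-45*x^3 - 12*x^2 - 24*x + 8)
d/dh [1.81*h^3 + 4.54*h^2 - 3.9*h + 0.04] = 5.43*h^2 + 9.08*h - 3.9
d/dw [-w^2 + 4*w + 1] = 4 - 2*w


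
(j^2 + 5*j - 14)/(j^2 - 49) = (j - 2)/(j - 7)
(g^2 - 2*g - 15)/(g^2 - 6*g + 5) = (g + 3)/(g - 1)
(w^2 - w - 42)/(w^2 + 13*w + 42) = (w - 7)/(w + 7)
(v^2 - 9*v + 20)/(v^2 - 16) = (v - 5)/(v + 4)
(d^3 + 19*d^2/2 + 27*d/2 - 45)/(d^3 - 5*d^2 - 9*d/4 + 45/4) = 2*(d^2 + 11*d + 30)/(2*d^2 - 7*d - 15)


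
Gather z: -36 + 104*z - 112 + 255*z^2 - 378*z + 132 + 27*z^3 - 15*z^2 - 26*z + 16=27*z^3 + 240*z^2 - 300*z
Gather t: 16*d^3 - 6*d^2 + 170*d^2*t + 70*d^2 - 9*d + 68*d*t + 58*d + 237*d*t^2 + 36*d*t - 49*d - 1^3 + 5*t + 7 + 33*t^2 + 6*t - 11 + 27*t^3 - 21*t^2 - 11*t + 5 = 16*d^3 + 64*d^2 + 27*t^3 + t^2*(237*d + 12) + t*(170*d^2 + 104*d)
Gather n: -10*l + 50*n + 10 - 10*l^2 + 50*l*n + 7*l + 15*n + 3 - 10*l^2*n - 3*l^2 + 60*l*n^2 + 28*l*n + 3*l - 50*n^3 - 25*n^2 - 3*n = -13*l^2 - 50*n^3 + n^2*(60*l - 25) + n*(-10*l^2 + 78*l + 62) + 13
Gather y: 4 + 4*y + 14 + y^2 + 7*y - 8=y^2 + 11*y + 10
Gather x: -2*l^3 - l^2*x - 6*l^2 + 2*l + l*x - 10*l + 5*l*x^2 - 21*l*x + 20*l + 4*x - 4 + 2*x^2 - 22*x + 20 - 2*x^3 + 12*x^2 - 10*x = -2*l^3 - 6*l^2 + 12*l - 2*x^3 + x^2*(5*l + 14) + x*(-l^2 - 20*l - 28) + 16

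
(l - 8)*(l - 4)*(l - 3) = l^3 - 15*l^2 + 68*l - 96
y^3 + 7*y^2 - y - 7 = (y - 1)*(y + 1)*(y + 7)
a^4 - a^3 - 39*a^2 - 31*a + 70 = (a - 7)*(a - 1)*(a + 2)*(a + 5)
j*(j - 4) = j^2 - 4*j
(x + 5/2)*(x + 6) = x^2 + 17*x/2 + 15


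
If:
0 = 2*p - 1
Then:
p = 1/2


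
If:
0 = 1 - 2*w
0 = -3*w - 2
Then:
No Solution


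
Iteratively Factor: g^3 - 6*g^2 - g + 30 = (g + 2)*(g^2 - 8*g + 15) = (g - 5)*(g + 2)*(g - 3)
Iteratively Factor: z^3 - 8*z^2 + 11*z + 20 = (z - 4)*(z^2 - 4*z - 5) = (z - 5)*(z - 4)*(z + 1)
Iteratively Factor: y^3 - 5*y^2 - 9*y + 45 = (y + 3)*(y^2 - 8*y + 15) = (y - 3)*(y + 3)*(y - 5)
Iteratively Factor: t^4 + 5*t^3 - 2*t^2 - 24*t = (t + 3)*(t^3 + 2*t^2 - 8*t) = (t + 3)*(t + 4)*(t^2 - 2*t) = t*(t + 3)*(t + 4)*(t - 2)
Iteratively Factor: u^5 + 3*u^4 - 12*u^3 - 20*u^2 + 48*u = (u - 2)*(u^4 + 5*u^3 - 2*u^2 - 24*u) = (u - 2)^2*(u^3 + 7*u^2 + 12*u) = (u - 2)^2*(u + 4)*(u^2 + 3*u) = (u - 2)^2*(u + 3)*(u + 4)*(u)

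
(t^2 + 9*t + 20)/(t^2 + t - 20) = (t + 4)/(t - 4)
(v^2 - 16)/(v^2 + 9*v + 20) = (v - 4)/(v + 5)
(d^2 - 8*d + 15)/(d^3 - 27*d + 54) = (d - 5)/(d^2 + 3*d - 18)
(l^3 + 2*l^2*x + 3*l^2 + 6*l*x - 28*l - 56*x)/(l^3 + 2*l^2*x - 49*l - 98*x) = (l - 4)/(l - 7)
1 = 1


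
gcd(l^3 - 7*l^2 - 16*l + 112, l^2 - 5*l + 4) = l - 4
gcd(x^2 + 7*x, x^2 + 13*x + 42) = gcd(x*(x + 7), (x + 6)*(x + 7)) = x + 7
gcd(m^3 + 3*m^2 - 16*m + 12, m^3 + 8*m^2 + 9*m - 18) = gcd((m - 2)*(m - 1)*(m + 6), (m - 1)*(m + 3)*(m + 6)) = m^2 + 5*m - 6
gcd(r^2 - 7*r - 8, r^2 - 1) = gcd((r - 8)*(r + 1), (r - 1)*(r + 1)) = r + 1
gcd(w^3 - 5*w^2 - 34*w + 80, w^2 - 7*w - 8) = w - 8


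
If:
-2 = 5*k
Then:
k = -2/5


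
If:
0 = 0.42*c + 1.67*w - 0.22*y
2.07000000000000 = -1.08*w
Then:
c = 0.523809523809524*y + 7.62103174603175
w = -1.92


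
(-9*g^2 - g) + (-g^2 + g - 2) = -10*g^2 - 2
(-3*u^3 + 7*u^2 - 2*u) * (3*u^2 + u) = -9*u^5 + 18*u^4 + u^3 - 2*u^2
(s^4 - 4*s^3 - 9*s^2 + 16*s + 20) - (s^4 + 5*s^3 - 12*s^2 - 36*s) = -9*s^3 + 3*s^2 + 52*s + 20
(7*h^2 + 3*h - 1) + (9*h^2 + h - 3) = 16*h^2 + 4*h - 4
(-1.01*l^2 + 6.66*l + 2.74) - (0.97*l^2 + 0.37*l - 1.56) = -1.98*l^2 + 6.29*l + 4.3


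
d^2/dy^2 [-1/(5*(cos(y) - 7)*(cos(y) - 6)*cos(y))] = (784*(1 - cos(y)^2)^2/cos(y)^3 - 12*sin(y)^6/cos(y)^3 - 3*cos(y)^3 - 143*cos(y)^2 + 3276*tan(y)^2 + 1846 + 2030/cos(y) - 4300/cos(y)^3)/(5*(cos(y) - 7)^3*(cos(y) - 6)^3)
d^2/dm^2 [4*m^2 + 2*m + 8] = 8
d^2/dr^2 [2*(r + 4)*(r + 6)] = 4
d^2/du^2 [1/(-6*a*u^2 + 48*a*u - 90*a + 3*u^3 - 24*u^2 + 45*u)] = 2*((2*a - 3*u + 8)*(2*a*u^2 - 16*a*u + 30*a - u^3 + 8*u^2 - 15*u) - (-4*a*u + 16*a + 3*u^2 - 16*u + 15)^2)/(3*(2*a*u^2 - 16*a*u + 30*a - u^3 + 8*u^2 - 15*u)^3)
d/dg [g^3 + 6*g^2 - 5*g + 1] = 3*g^2 + 12*g - 5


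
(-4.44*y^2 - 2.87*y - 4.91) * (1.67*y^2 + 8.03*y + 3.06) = -7.4148*y^4 - 40.4461*y^3 - 44.8322*y^2 - 48.2095*y - 15.0246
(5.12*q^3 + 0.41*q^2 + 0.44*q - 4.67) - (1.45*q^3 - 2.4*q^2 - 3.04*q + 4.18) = 3.67*q^3 + 2.81*q^2 + 3.48*q - 8.85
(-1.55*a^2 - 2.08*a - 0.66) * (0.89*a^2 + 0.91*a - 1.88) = -1.3795*a^4 - 3.2617*a^3 + 0.4338*a^2 + 3.3098*a + 1.2408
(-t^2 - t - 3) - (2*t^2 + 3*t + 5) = -3*t^2 - 4*t - 8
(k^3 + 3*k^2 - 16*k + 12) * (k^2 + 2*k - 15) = k^5 + 5*k^4 - 25*k^3 - 65*k^2 + 264*k - 180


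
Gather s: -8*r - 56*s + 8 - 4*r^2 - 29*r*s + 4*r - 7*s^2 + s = -4*r^2 - 4*r - 7*s^2 + s*(-29*r - 55) + 8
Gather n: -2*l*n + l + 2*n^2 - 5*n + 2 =l + 2*n^2 + n*(-2*l - 5) + 2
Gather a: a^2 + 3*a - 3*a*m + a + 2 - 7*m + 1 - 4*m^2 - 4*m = a^2 + a*(4 - 3*m) - 4*m^2 - 11*m + 3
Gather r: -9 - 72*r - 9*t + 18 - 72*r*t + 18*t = r*(-72*t - 72) + 9*t + 9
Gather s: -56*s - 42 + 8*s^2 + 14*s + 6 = 8*s^2 - 42*s - 36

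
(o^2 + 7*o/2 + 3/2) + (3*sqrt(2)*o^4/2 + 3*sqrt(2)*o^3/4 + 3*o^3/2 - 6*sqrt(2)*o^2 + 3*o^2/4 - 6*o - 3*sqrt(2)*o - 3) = 3*sqrt(2)*o^4/2 + 3*sqrt(2)*o^3/4 + 3*o^3/2 - 6*sqrt(2)*o^2 + 7*o^2/4 - 3*sqrt(2)*o - 5*o/2 - 3/2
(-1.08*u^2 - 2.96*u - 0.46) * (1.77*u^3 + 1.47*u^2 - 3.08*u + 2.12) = -1.9116*u^5 - 6.8268*u^4 - 1.839*u^3 + 6.151*u^2 - 4.8584*u - 0.9752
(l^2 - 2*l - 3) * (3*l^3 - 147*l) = 3*l^5 - 6*l^4 - 156*l^3 + 294*l^2 + 441*l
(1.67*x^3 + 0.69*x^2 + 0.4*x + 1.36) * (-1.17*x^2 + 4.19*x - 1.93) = -1.9539*x^5 + 6.19*x^4 - 0.799999999999999*x^3 - 1.2469*x^2 + 4.9264*x - 2.6248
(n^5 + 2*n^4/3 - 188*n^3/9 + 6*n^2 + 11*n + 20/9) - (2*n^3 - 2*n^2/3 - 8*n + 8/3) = n^5 + 2*n^4/3 - 206*n^3/9 + 20*n^2/3 + 19*n - 4/9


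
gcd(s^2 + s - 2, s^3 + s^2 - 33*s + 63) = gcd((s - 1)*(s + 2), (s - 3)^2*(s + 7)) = 1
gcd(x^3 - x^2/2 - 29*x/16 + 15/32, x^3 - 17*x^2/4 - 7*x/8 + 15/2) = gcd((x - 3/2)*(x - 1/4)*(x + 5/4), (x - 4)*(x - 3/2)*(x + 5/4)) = x^2 - x/4 - 15/8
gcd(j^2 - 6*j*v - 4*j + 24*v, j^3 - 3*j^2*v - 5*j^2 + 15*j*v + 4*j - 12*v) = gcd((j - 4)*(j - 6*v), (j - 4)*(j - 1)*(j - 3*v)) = j - 4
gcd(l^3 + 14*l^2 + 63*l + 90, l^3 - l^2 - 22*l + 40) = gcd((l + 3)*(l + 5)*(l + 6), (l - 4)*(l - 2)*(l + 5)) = l + 5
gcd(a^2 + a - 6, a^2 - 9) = a + 3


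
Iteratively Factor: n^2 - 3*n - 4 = (n + 1)*(n - 4)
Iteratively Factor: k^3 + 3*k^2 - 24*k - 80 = (k + 4)*(k^2 - k - 20) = (k - 5)*(k + 4)*(k + 4)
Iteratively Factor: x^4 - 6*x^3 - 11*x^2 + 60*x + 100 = (x - 5)*(x^3 - x^2 - 16*x - 20) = (x - 5)^2*(x^2 + 4*x + 4) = (x - 5)^2*(x + 2)*(x + 2)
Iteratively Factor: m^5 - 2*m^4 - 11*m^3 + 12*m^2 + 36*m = (m - 3)*(m^4 + m^3 - 8*m^2 - 12*m) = (m - 3)*(m + 2)*(m^3 - m^2 - 6*m) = (m - 3)*(m + 2)^2*(m^2 - 3*m) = m*(m - 3)*(m + 2)^2*(m - 3)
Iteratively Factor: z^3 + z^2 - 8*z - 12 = (z + 2)*(z^2 - z - 6) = (z + 2)^2*(z - 3)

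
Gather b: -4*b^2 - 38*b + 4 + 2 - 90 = -4*b^2 - 38*b - 84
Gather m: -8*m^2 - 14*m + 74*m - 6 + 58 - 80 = -8*m^2 + 60*m - 28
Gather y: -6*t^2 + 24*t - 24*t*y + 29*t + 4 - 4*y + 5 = -6*t^2 + 53*t + y*(-24*t - 4) + 9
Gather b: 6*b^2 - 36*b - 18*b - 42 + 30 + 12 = 6*b^2 - 54*b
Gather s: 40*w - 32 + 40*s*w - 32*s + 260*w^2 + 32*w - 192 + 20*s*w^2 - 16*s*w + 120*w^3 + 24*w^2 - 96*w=s*(20*w^2 + 24*w - 32) + 120*w^3 + 284*w^2 - 24*w - 224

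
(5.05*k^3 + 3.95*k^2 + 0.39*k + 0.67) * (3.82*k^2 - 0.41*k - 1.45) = 19.291*k^5 + 13.0185*k^4 - 7.4522*k^3 - 3.328*k^2 - 0.8402*k - 0.9715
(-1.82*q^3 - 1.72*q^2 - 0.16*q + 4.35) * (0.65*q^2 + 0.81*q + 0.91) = -1.183*q^5 - 2.5922*q^4 - 3.1534*q^3 + 1.1327*q^2 + 3.3779*q + 3.9585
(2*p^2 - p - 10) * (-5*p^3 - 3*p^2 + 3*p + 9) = -10*p^5 - p^4 + 59*p^3 + 45*p^2 - 39*p - 90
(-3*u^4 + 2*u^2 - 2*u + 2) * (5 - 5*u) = 15*u^5 - 15*u^4 - 10*u^3 + 20*u^2 - 20*u + 10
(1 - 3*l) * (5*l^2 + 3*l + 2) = -15*l^3 - 4*l^2 - 3*l + 2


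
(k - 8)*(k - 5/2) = k^2 - 21*k/2 + 20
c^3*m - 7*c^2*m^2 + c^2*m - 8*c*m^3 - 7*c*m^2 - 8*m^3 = (c - 8*m)*(c + m)*(c*m + m)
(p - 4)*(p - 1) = p^2 - 5*p + 4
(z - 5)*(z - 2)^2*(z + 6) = z^4 - 3*z^3 - 30*z^2 + 124*z - 120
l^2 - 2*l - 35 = (l - 7)*(l + 5)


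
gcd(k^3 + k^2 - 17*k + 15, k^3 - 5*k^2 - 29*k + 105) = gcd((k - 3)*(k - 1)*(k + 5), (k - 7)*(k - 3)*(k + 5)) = k^2 + 2*k - 15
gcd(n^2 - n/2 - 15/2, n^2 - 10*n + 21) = n - 3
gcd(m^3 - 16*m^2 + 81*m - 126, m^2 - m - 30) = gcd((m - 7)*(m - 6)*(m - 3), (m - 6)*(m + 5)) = m - 6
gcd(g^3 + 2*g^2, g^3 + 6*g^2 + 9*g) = g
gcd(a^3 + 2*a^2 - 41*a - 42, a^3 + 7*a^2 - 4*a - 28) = a + 7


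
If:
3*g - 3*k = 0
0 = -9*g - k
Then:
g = 0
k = 0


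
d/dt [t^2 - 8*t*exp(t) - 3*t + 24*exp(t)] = -8*t*exp(t) + 2*t + 16*exp(t) - 3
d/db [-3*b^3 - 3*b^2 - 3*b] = -9*b^2 - 6*b - 3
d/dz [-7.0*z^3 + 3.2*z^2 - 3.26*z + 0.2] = -21.0*z^2 + 6.4*z - 3.26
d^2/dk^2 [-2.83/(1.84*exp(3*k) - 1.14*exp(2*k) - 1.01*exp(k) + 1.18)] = (-2.83*(-11.04*exp(2*k) + 4.56*exp(k) + 2.02)*(-5.52*exp(2*k) + 2.28*exp(k) + 1.01)*exp(k) + (46.8648*exp(2*k) - 12.9048*exp(k) - 2.8583)*(1.84*exp(3*k) - 1.14*exp(2*k) - 1.01*exp(k) + 1.18))*exp(k)/(1.84*exp(3*k) - 1.14*exp(2*k) - 1.01*exp(k) + 1.18)^3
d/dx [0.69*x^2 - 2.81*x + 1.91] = 1.38*x - 2.81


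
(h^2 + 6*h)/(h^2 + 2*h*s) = (h + 6)/(h + 2*s)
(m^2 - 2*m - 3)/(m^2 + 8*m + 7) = (m - 3)/(m + 7)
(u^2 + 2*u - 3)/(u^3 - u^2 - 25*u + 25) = (u + 3)/(u^2 - 25)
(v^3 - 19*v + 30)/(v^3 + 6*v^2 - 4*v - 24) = (v^2 + 2*v - 15)/(v^2 + 8*v + 12)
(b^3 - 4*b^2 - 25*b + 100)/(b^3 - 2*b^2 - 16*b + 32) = (b^2 - 25)/(b^2 + 2*b - 8)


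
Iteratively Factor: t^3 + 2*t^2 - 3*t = (t + 3)*(t^2 - t) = (t - 1)*(t + 3)*(t)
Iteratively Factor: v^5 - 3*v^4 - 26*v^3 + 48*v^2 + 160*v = (v + 2)*(v^4 - 5*v^3 - 16*v^2 + 80*v) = (v - 5)*(v + 2)*(v^3 - 16*v) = v*(v - 5)*(v + 2)*(v^2 - 16) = v*(v - 5)*(v + 2)*(v + 4)*(v - 4)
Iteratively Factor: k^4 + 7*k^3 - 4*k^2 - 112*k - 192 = (k + 3)*(k^3 + 4*k^2 - 16*k - 64) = (k + 3)*(k + 4)*(k^2 - 16) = (k + 3)*(k + 4)^2*(k - 4)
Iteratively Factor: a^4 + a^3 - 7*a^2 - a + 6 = (a - 2)*(a^3 + 3*a^2 - a - 3) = (a - 2)*(a + 3)*(a^2 - 1) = (a - 2)*(a + 1)*(a + 3)*(a - 1)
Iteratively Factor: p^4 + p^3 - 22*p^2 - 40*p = (p - 5)*(p^3 + 6*p^2 + 8*p) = (p - 5)*(p + 2)*(p^2 + 4*p) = p*(p - 5)*(p + 2)*(p + 4)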